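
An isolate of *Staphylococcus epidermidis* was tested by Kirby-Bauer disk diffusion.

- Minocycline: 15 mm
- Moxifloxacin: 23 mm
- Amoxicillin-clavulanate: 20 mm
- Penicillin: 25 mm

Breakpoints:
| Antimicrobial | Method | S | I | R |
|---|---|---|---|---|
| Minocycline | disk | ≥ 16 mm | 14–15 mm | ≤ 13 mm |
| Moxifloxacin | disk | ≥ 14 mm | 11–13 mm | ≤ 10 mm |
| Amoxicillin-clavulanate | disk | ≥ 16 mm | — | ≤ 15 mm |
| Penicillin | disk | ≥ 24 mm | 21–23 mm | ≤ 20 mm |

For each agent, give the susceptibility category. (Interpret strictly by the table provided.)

Minocycline (15 mm) in 14–15 mm → I
Moxifloxacin (23 mm) ≥ 14 mm ⇒ susceptible
Amoxicillin-clavulanate 20 mm: ≥ 16 mm — Susceptible
Penicillin 25 mm: ≥ 24 mm → susceptible

I, S, S, S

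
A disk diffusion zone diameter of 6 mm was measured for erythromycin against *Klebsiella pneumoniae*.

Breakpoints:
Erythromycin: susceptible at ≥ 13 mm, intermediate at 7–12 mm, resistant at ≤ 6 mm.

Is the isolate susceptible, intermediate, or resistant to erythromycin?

Erythromycin (6 mm) ≤ 6 mm → resistant

Resistant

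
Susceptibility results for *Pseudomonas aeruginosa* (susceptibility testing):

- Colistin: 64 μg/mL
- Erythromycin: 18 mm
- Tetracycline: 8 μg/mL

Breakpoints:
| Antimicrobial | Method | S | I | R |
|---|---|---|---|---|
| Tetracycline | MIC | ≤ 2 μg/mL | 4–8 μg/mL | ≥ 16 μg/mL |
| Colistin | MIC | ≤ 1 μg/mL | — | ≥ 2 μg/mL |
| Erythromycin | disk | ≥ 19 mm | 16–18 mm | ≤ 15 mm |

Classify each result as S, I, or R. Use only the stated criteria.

R, I, I

Colistin 64 μg/mL: ≥ 2 μg/mL — resistant
Erythromycin (18 mm) in 16–18 mm — Intermediate
Tetracycline: 8 μg/mL is in 4–8 μg/mL → Intermediate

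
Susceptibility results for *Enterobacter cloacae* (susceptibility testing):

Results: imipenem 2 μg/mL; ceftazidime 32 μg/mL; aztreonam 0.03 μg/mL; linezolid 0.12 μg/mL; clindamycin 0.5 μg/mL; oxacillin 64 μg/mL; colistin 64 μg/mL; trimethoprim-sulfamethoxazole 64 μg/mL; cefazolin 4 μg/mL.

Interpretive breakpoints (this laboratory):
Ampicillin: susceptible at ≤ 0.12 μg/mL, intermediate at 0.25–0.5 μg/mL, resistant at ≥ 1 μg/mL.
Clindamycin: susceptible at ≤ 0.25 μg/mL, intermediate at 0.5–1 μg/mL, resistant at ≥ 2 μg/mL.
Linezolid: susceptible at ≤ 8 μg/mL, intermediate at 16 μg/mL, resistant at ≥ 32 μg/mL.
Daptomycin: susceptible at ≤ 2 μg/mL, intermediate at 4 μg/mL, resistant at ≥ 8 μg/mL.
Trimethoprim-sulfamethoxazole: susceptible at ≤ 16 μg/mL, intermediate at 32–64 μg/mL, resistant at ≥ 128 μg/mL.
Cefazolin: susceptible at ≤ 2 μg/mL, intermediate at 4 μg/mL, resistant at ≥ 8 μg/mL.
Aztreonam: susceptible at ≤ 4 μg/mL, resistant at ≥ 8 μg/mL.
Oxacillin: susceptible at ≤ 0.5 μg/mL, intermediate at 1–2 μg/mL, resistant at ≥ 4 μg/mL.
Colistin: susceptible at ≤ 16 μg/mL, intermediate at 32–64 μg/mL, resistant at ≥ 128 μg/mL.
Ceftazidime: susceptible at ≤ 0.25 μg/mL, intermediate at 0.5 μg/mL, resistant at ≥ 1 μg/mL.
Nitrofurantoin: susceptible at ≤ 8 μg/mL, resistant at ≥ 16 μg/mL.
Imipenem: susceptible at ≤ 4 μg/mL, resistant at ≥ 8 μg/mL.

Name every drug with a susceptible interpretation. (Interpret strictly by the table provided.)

imipenem, aztreonam, linezolid

Imipenem: 2 μg/mL is ≤ 4 μg/mL — susceptible
Ceftazidime: 32 μg/mL is ≥ 1 μg/mL → Resistant
Aztreonam 0.03 μg/mL: ≤ 4 μg/mL — S
Linezolid: 0.12 μg/mL is ≤ 8 μg/mL — S
Clindamycin: 0.5 μg/mL is in 0.5–1 μg/mL — I
Oxacillin (64 μg/mL) ≥ 4 μg/mL — Resistant
Colistin 64 μg/mL: in 32–64 μg/mL → intermediate
Trimethoprim-sulfamethoxazole: 64 μg/mL is in 32–64 μg/mL — Intermediate
Cefazolin (4 μg/mL) = 4 μg/mL ⇒ I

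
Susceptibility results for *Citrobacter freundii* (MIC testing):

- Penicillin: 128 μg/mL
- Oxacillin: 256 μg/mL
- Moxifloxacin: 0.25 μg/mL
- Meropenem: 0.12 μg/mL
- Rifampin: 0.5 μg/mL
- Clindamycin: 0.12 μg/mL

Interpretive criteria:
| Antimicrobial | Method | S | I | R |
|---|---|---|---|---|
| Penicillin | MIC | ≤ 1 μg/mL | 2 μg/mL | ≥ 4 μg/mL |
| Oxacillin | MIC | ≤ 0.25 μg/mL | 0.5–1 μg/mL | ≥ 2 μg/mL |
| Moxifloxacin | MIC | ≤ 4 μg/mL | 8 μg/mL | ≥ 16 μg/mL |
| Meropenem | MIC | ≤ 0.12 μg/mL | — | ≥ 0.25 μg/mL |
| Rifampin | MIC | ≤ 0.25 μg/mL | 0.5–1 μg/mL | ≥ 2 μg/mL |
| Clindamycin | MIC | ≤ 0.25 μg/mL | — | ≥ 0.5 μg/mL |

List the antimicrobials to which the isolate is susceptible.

Penicillin 128 μg/mL: ≥ 4 μg/mL — R
Oxacillin 256 μg/mL: ≥ 2 μg/mL ⇒ resistant
Moxifloxacin 0.25 μg/mL: ≤ 4 μg/mL — S
Meropenem: 0.12 μg/mL is ≤ 0.12 μg/mL → susceptible
Rifampin 0.5 μg/mL: in 0.5–1 μg/mL ⇒ I
Clindamycin 0.12 μg/mL: ≤ 0.25 μg/mL ⇒ S

moxifloxacin, meropenem, clindamycin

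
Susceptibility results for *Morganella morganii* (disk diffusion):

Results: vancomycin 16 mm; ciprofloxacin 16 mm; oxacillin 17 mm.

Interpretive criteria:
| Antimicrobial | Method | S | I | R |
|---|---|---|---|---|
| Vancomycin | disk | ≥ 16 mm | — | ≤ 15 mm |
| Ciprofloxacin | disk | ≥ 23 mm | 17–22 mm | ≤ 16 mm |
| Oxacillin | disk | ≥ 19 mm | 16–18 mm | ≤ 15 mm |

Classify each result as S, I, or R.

S, R, I

Vancomycin: 16 mm is ≥ 16 mm — susceptible
Ciprofloxacin: 16 mm is ≤ 16 mm — resistant
Oxacillin 17 mm: in 16–18 mm ⇒ I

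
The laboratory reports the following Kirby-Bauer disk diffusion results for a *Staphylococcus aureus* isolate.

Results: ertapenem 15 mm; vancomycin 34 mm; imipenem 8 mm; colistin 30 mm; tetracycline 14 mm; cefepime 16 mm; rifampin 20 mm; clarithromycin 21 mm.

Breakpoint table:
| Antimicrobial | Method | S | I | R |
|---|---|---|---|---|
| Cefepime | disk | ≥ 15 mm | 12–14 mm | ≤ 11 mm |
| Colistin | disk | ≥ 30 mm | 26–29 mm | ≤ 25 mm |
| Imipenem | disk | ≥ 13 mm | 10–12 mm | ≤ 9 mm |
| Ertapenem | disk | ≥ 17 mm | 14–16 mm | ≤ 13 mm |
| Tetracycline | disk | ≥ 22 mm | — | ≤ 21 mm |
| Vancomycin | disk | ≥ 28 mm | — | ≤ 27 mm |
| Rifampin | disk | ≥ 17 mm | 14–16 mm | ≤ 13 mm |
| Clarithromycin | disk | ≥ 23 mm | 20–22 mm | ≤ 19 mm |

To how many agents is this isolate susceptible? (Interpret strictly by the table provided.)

Ertapenem 15 mm: in 14–16 mm → I
Vancomycin (34 mm) ≥ 28 mm ⇒ susceptible
Imipenem: 8 mm is ≤ 9 mm — Resistant
Colistin: 30 mm is ≥ 30 mm → Susceptible
Tetracycline: 14 mm is ≤ 21 mm ⇒ resistant
Cefepime 16 mm: ≥ 15 mm — susceptible
Rifampin (20 mm) ≥ 17 mm — S
Clarithromycin (21 mm) in 20–22 mm — I
Susceptible: 4

4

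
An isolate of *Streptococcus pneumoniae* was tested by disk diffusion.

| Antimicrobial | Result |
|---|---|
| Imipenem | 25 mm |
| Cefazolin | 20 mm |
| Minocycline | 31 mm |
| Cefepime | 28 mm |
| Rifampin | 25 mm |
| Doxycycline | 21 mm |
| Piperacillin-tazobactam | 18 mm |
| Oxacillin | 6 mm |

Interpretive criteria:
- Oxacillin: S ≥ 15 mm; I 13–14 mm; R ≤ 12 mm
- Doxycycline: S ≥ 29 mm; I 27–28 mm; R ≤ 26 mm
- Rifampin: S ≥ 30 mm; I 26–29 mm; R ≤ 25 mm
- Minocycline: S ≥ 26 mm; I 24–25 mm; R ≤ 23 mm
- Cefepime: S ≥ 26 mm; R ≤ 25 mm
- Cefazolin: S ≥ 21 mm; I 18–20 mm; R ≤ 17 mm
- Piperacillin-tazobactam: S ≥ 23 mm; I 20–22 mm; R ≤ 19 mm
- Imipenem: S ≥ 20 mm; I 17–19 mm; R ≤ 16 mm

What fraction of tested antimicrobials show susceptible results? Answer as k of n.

Imipenem: 25 mm is ≥ 20 mm — Susceptible
Cefazolin (20 mm) in 18–20 mm ⇒ Intermediate
Minocycline 31 mm: ≥ 26 mm → S
Cefepime: 28 mm is ≥ 26 mm → Susceptible
Rifampin 25 mm: ≤ 25 mm → resistant
Doxycycline (21 mm) ≤ 26 mm → R
Piperacillin-tazobactam: 18 mm is ≤ 19 mm ⇒ resistant
Oxacillin: 6 mm is ≤ 12 mm — Resistant
Susceptible: 3/8

3 of 8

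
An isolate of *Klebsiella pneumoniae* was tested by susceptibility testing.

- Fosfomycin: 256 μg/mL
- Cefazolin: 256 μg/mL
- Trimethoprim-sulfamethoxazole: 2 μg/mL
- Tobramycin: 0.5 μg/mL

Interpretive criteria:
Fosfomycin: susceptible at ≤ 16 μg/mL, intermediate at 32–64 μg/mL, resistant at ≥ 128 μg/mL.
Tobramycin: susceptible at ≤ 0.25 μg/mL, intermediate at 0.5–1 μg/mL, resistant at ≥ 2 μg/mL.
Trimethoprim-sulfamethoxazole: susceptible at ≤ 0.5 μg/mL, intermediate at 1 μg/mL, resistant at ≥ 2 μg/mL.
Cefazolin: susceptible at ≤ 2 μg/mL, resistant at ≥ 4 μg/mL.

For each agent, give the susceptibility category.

R, R, R, I

Fosfomycin (256 μg/mL) ≥ 128 μg/mL → Resistant
Cefazolin (256 μg/mL) ≥ 4 μg/mL ⇒ resistant
Trimethoprim-sulfamethoxazole (2 μg/mL) ≥ 2 μg/mL ⇒ R
Tobramycin: 0.5 μg/mL is in 0.5–1 μg/mL → Intermediate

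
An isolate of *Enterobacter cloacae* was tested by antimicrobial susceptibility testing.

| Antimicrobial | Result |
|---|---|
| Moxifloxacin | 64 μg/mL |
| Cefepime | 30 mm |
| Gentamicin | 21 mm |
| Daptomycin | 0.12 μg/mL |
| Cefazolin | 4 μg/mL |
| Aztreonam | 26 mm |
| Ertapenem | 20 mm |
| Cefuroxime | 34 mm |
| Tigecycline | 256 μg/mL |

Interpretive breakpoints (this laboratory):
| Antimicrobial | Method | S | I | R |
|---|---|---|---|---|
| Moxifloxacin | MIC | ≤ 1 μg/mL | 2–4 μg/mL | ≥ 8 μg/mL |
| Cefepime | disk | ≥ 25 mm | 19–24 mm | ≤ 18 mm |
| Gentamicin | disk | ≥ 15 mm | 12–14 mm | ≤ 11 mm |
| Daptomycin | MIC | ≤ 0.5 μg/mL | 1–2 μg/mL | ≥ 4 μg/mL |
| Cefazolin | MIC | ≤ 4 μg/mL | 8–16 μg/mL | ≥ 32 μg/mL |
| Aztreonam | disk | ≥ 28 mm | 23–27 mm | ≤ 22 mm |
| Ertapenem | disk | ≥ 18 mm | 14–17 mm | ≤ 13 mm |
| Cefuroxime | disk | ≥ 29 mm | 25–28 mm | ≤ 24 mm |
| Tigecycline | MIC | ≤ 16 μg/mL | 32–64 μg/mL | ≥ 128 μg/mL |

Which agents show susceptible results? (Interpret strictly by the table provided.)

Moxifloxacin (64 μg/mL) ≥ 8 μg/mL ⇒ R
Cefepime: 30 mm is ≥ 25 mm → Susceptible
Gentamicin: 21 mm is ≥ 15 mm — S
Daptomycin 0.12 μg/mL: ≤ 0.5 μg/mL — susceptible
Cefazolin 4 μg/mL: ≤ 4 μg/mL ⇒ susceptible
Aztreonam: 26 mm is in 23–27 mm ⇒ I
Ertapenem: 20 mm is ≥ 18 mm — Susceptible
Cefuroxime: 34 mm is ≥ 29 mm → susceptible
Tigecycline (256 μg/mL) ≥ 128 μg/mL — R

cefepime, gentamicin, daptomycin, cefazolin, ertapenem, cefuroxime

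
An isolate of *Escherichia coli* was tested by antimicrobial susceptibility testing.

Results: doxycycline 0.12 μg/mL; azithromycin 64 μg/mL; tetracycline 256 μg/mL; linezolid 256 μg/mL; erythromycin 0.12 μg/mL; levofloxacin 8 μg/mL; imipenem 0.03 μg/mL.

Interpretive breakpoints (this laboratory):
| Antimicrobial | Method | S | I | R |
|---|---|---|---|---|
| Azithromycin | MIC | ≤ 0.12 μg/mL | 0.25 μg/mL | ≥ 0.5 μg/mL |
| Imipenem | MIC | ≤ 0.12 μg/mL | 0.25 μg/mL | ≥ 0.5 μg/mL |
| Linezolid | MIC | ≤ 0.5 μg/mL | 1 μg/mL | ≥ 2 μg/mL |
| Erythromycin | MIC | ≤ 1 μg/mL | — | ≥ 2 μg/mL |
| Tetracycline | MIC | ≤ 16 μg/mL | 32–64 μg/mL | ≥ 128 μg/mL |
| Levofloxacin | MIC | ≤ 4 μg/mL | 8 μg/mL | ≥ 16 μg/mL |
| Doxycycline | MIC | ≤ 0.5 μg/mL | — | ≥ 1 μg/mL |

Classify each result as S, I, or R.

S, R, R, R, S, I, S

Doxycycline 0.12 μg/mL: ≤ 0.5 μg/mL — Susceptible
Azithromycin: 64 μg/mL is ≥ 0.5 μg/mL — Resistant
Tetracycline 256 μg/mL: ≥ 128 μg/mL ⇒ Resistant
Linezolid (256 μg/mL) ≥ 2 μg/mL → Resistant
Erythromycin 0.12 μg/mL: ≤ 1 μg/mL ⇒ susceptible
Levofloxacin (8 μg/mL) = 8 μg/mL — Intermediate
Imipenem (0.03 μg/mL) ≤ 0.12 μg/mL → S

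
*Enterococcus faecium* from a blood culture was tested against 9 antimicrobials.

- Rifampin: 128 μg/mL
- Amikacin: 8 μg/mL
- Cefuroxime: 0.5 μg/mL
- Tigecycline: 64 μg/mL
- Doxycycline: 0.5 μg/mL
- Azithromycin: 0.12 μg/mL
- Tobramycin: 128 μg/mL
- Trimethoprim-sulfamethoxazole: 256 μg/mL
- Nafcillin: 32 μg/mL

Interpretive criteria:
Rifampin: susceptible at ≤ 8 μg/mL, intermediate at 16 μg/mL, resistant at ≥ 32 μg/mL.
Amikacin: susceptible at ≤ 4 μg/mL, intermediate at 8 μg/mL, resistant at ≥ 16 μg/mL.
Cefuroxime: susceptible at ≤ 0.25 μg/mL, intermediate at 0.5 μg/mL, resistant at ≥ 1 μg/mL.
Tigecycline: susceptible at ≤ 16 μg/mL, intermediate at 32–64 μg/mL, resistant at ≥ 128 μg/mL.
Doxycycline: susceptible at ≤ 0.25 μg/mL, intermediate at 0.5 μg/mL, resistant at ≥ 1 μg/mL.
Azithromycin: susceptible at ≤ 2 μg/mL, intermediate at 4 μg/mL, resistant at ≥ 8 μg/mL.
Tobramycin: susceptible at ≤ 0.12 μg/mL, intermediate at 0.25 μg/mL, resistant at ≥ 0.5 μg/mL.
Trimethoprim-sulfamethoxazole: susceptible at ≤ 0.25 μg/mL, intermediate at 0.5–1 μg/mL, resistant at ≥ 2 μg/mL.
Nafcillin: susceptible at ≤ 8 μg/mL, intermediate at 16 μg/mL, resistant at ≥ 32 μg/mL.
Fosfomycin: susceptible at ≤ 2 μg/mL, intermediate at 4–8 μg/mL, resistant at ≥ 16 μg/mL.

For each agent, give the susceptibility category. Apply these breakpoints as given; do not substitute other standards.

R, I, I, I, I, S, R, R, R

Rifampin (128 μg/mL) ≥ 32 μg/mL — R
Amikacin: 8 μg/mL is = 8 μg/mL → intermediate
Cefuroxime 0.5 μg/mL: = 0.5 μg/mL — Intermediate
Tigecycline 64 μg/mL: in 32–64 μg/mL → intermediate
Doxycycline (0.5 μg/mL) = 0.5 μg/mL — I
Azithromycin 0.12 μg/mL: ≤ 2 μg/mL → S
Tobramycin 128 μg/mL: ≥ 0.5 μg/mL → Resistant
Trimethoprim-sulfamethoxazole: 256 μg/mL is ≥ 2 μg/mL → Resistant
Nafcillin: 32 μg/mL is ≥ 32 μg/mL — Resistant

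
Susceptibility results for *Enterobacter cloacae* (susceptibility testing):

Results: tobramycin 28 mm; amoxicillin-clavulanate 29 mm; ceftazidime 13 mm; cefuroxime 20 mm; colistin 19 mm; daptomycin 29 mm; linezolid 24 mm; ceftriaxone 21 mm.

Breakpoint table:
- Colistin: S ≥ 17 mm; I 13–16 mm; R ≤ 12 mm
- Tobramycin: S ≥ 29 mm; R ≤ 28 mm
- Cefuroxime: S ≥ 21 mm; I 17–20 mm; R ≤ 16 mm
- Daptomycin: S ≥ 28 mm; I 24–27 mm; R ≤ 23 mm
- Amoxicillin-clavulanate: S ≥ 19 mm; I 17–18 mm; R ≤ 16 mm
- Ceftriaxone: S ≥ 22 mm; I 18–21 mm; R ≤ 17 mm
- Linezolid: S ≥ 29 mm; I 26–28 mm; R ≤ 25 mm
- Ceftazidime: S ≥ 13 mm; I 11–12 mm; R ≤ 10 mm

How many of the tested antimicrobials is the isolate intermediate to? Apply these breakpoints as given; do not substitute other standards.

2

Tobramycin 28 mm: ≤ 28 mm — Resistant
Amoxicillin-clavulanate 29 mm: ≥ 19 mm → Susceptible
Ceftazidime 13 mm: ≥ 13 mm → Susceptible
Cefuroxime (20 mm) in 17–20 mm — intermediate
Colistin (19 mm) ≥ 17 mm — Susceptible
Daptomycin 29 mm: ≥ 28 mm — Susceptible
Linezolid (24 mm) ≤ 25 mm → R
Ceftriaxone (21 mm) in 18–21 mm → I
Intermediate: 2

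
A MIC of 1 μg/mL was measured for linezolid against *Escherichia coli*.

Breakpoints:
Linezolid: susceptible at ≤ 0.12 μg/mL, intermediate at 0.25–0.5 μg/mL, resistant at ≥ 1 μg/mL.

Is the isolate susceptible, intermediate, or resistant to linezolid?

R

Linezolid 1 μg/mL: ≥ 1 μg/mL — Resistant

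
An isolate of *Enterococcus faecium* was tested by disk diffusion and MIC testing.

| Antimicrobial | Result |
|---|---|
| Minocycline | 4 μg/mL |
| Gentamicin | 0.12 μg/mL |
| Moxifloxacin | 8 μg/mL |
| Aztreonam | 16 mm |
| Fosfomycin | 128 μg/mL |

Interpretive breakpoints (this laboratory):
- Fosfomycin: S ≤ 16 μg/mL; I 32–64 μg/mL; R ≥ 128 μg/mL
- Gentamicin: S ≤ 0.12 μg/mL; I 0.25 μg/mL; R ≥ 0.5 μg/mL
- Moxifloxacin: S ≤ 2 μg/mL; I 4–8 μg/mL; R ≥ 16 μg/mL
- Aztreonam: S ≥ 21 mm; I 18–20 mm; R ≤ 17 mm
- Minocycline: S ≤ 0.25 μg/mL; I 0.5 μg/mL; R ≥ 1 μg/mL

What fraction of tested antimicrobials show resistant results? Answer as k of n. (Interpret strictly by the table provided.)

Minocycline: 4 μg/mL is ≥ 1 μg/mL — Resistant
Gentamicin (0.12 μg/mL) ≤ 0.12 μg/mL → Susceptible
Moxifloxacin (8 μg/mL) in 4–8 μg/mL → I
Aztreonam (16 mm) ≤ 17 mm → resistant
Fosfomycin: 128 μg/mL is ≥ 128 μg/mL → R
Resistant: 3/5

3 of 5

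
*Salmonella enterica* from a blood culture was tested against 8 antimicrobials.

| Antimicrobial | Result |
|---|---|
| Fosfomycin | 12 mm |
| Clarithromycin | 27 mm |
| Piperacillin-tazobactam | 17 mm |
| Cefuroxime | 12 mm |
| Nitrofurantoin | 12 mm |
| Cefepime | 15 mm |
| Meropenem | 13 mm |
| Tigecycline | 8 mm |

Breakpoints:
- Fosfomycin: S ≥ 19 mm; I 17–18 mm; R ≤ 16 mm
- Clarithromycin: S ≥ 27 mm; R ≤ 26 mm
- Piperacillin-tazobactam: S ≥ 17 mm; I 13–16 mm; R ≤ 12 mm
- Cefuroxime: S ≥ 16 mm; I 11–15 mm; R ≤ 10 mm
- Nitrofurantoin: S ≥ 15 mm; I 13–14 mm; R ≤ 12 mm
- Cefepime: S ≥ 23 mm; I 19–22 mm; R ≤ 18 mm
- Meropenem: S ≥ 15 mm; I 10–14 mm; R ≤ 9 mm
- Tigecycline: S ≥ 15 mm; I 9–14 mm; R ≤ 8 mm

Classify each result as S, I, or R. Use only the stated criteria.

Fosfomycin: 12 mm is ≤ 16 mm — R
Clarithromycin: 27 mm is ≥ 27 mm ⇒ S
Piperacillin-tazobactam 17 mm: ≥ 17 mm → Susceptible
Cefuroxime 12 mm: in 11–15 mm — Intermediate
Nitrofurantoin (12 mm) ≤ 12 mm ⇒ R
Cefepime: 15 mm is ≤ 18 mm ⇒ resistant
Meropenem (13 mm) in 10–14 mm — Intermediate
Tigecycline: 8 mm is ≤ 8 mm ⇒ Resistant

R, S, S, I, R, R, I, R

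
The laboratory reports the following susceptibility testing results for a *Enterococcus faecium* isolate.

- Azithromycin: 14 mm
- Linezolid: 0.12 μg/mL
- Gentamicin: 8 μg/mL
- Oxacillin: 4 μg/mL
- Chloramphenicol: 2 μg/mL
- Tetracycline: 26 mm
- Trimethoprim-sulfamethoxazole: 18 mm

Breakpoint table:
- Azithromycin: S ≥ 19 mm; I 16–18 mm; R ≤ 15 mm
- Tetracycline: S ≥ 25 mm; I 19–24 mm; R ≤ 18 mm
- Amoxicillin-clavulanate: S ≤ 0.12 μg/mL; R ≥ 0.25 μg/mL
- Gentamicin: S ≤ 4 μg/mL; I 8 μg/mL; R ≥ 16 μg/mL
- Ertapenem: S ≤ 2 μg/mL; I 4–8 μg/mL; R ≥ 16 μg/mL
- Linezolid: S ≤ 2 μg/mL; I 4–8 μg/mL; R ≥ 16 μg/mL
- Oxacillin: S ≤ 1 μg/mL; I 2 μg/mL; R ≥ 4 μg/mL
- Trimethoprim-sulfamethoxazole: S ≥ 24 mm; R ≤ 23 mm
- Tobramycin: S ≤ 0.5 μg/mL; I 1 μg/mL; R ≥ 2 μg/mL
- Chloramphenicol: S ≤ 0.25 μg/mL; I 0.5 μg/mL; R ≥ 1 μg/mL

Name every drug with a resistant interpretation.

azithromycin, oxacillin, chloramphenicol, trimethoprim-sulfamethoxazole

Azithromycin 14 mm: ≤ 15 mm — R
Linezolid: 0.12 μg/mL is ≤ 2 μg/mL — susceptible
Gentamicin (8 μg/mL) = 8 μg/mL → I
Oxacillin (4 μg/mL) ≥ 4 μg/mL — Resistant
Chloramphenicol: 2 μg/mL is ≥ 1 μg/mL → Resistant
Tetracycline 26 mm: ≥ 25 mm — S
Trimethoprim-sulfamethoxazole (18 mm) ≤ 23 mm — resistant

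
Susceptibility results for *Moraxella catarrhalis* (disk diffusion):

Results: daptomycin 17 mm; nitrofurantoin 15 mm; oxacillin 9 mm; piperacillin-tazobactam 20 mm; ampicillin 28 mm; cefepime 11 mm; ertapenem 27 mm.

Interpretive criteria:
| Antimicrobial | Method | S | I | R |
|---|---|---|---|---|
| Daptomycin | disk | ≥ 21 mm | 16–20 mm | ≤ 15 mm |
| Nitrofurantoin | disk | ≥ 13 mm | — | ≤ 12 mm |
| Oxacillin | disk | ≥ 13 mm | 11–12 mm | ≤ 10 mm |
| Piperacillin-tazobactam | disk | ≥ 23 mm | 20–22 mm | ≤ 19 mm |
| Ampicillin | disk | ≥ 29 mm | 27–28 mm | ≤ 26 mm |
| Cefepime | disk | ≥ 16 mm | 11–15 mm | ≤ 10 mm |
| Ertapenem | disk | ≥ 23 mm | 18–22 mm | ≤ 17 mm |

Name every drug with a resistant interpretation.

Daptomycin 17 mm: in 16–20 mm ⇒ Intermediate
Nitrofurantoin (15 mm) ≥ 13 mm → Susceptible
Oxacillin (9 mm) ≤ 10 mm ⇒ R
Piperacillin-tazobactam: 20 mm is in 20–22 mm → I
Ampicillin: 28 mm is in 27–28 mm — Intermediate
Cefepime: 11 mm is in 11–15 mm — Intermediate
Ertapenem: 27 mm is ≥ 23 mm — susceptible

oxacillin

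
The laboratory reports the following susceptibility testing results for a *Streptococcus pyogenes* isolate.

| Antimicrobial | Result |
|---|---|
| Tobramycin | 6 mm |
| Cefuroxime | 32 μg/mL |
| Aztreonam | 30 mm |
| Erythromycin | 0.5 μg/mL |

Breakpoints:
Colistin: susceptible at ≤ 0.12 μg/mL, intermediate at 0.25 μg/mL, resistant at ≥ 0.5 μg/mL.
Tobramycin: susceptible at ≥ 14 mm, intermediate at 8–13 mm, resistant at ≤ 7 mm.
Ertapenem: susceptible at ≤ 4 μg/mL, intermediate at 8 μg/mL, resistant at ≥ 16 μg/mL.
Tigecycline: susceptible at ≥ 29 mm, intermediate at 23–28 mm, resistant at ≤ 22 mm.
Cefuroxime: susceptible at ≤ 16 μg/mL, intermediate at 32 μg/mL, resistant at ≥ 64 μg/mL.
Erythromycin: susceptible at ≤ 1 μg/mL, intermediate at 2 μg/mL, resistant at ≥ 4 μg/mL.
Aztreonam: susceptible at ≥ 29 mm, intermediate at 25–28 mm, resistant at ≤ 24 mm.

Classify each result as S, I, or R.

R, I, S, S

Tobramycin (6 mm) ≤ 7 mm — R
Cefuroxime: 32 μg/mL is = 32 μg/mL ⇒ I
Aztreonam (30 mm) ≥ 29 mm — Susceptible
Erythromycin 0.5 μg/mL: ≤ 1 μg/mL ⇒ S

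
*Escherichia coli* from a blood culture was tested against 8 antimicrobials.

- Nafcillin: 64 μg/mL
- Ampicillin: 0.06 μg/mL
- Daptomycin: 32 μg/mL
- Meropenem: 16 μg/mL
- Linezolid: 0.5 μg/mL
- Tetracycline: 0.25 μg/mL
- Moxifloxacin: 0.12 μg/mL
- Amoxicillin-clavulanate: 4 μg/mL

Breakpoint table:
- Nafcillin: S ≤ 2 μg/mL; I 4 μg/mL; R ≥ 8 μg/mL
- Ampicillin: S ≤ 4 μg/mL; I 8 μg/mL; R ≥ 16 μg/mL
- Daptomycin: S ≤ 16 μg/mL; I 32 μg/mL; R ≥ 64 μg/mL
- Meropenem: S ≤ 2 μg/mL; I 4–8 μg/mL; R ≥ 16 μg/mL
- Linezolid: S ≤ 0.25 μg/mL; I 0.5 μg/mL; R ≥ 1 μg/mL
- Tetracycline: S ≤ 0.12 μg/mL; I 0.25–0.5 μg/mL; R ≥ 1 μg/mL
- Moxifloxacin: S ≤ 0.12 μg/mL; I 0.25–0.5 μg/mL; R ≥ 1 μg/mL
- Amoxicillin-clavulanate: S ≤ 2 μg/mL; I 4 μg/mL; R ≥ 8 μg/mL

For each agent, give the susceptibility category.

R, S, I, R, I, I, S, I

Nafcillin (64 μg/mL) ≥ 8 μg/mL — Resistant
Ampicillin 0.06 μg/mL: ≤ 4 μg/mL — Susceptible
Daptomycin 32 μg/mL: = 32 μg/mL → intermediate
Meropenem 16 μg/mL: ≥ 16 μg/mL — Resistant
Linezolid 0.5 μg/mL: = 0.5 μg/mL — Intermediate
Tetracycline 0.25 μg/mL: in 0.25–0.5 μg/mL ⇒ intermediate
Moxifloxacin: 0.12 μg/mL is ≤ 0.12 μg/mL → Susceptible
Amoxicillin-clavulanate (4 μg/mL) = 4 μg/mL ⇒ I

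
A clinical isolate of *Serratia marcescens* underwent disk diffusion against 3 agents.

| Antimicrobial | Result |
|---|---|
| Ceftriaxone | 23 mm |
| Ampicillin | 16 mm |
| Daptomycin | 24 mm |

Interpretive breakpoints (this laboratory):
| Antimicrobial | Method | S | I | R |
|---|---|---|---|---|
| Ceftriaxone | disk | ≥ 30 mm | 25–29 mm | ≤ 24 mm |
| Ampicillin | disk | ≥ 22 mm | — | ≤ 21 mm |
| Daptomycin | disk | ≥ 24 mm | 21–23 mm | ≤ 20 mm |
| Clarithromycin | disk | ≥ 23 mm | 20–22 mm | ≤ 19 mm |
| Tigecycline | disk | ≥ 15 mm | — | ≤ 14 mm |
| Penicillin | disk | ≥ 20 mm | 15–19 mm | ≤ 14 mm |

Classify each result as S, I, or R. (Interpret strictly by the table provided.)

R, R, S

Ceftriaxone: 23 mm is ≤ 24 mm ⇒ Resistant
Ampicillin 16 mm: ≤ 21 mm ⇒ Resistant
Daptomycin 24 mm: ≥ 24 mm → S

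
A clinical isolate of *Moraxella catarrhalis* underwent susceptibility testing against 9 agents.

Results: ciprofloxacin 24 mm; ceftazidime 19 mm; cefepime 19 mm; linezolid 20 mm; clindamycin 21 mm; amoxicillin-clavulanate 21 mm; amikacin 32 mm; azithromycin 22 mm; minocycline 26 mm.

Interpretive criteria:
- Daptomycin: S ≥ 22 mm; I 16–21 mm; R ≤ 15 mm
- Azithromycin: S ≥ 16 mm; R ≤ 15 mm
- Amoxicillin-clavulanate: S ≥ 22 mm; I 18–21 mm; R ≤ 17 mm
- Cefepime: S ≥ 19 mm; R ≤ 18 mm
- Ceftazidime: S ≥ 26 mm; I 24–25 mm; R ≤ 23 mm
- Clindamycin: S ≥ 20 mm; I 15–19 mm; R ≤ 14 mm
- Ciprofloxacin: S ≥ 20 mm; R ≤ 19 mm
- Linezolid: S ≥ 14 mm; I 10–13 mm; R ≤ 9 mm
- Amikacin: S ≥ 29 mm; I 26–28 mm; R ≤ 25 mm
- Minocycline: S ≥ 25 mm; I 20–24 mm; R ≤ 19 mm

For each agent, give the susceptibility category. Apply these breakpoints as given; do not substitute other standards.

S, R, S, S, S, I, S, S, S

Ciprofloxacin: 24 mm is ≥ 20 mm ⇒ susceptible
Ceftazidime: 19 mm is ≤ 23 mm → Resistant
Cefepime 19 mm: ≥ 19 mm ⇒ S
Linezolid: 20 mm is ≥ 14 mm ⇒ Susceptible
Clindamycin 21 mm: ≥ 20 mm ⇒ Susceptible
Amoxicillin-clavulanate 21 mm: in 18–21 mm → Intermediate
Amikacin (32 mm) ≥ 29 mm ⇒ Susceptible
Azithromycin (22 mm) ≥ 16 mm → Susceptible
Minocycline 26 mm: ≥ 25 mm ⇒ Susceptible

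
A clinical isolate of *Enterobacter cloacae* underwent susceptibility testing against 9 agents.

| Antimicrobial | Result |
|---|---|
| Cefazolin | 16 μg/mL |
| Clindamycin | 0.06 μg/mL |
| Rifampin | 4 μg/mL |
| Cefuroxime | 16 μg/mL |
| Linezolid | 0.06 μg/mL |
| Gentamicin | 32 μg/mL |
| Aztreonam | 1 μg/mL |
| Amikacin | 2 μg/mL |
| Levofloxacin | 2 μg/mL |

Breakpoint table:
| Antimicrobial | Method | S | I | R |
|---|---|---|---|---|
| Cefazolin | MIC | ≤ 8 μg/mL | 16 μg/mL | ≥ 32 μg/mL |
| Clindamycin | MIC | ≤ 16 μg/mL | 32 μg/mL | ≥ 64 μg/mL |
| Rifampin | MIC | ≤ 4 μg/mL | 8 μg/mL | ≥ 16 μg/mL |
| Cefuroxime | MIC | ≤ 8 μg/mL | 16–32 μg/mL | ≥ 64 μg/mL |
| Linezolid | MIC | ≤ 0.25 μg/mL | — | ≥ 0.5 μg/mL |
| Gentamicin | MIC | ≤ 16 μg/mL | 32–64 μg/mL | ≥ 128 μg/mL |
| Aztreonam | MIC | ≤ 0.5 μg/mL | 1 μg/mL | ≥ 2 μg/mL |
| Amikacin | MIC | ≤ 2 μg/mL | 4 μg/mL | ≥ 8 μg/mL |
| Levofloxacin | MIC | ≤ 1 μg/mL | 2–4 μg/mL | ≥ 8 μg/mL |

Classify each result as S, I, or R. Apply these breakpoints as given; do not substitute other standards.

Cefazolin: 16 μg/mL is = 16 μg/mL → I
Clindamycin: 0.06 μg/mL is ≤ 16 μg/mL → susceptible
Rifampin (4 μg/mL) ≤ 4 μg/mL — Susceptible
Cefuroxime (16 μg/mL) in 16–32 μg/mL — intermediate
Linezolid (0.06 μg/mL) ≤ 0.25 μg/mL ⇒ S
Gentamicin 32 μg/mL: in 32–64 μg/mL — intermediate
Aztreonam 1 μg/mL: = 1 μg/mL ⇒ intermediate
Amikacin (2 μg/mL) ≤ 2 μg/mL ⇒ Susceptible
Levofloxacin: 2 μg/mL is in 2–4 μg/mL → Intermediate

I, S, S, I, S, I, I, S, I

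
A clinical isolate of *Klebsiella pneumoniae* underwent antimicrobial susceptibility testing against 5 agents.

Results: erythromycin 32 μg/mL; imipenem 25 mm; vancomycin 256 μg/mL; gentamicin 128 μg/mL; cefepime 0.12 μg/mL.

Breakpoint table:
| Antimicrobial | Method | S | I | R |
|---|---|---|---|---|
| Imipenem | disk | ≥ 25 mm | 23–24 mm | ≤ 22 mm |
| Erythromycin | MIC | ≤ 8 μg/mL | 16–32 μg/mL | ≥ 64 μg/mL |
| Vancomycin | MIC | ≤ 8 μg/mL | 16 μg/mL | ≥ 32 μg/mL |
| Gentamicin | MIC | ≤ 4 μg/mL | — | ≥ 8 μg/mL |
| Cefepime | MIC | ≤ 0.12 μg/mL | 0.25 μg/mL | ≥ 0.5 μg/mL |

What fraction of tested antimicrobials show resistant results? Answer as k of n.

Erythromycin 32 μg/mL: in 16–32 μg/mL — intermediate
Imipenem 25 mm: ≥ 25 mm ⇒ susceptible
Vancomycin (256 μg/mL) ≥ 32 μg/mL ⇒ Resistant
Gentamicin (128 μg/mL) ≥ 8 μg/mL → Resistant
Cefepime: 0.12 μg/mL is ≤ 0.12 μg/mL ⇒ susceptible
Resistant: 2/5

2 of 5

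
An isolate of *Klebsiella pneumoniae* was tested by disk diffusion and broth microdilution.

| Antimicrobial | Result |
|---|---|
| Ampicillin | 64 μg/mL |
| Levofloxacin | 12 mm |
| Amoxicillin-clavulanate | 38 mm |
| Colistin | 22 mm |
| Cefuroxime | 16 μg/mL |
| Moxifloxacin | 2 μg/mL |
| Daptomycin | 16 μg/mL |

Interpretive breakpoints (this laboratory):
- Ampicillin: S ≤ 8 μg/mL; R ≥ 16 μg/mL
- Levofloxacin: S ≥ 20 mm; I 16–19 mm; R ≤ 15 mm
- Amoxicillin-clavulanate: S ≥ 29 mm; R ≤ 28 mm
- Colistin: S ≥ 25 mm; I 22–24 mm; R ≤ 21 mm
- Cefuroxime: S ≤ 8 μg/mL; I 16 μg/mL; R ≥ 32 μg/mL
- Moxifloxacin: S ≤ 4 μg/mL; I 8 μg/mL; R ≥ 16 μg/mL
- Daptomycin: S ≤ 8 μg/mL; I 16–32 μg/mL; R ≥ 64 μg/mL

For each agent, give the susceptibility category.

R, R, S, I, I, S, I

Ampicillin (64 μg/mL) ≥ 16 μg/mL → Resistant
Levofloxacin: 12 mm is ≤ 15 mm ⇒ resistant
Amoxicillin-clavulanate 38 mm: ≥ 29 mm ⇒ S
Colistin: 22 mm is in 22–24 mm → I
Cefuroxime: 16 μg/mL is = 16 μg/mL — Intermediate
Moxifloxacin (2 μg/mL) ≤ 4 μg/mL → S
Daptomycin 16 μg/mL: in 16–32 μg/mL — I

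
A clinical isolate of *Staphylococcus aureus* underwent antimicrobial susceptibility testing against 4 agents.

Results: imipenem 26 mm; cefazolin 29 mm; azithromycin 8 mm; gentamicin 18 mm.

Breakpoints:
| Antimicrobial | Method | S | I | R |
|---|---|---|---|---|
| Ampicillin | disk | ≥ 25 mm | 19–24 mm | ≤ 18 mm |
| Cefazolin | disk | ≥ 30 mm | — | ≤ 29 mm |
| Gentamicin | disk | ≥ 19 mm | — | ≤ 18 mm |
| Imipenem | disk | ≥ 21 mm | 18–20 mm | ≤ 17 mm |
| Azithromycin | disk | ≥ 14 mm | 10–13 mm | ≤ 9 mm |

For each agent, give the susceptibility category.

Imipenem: 26 mm is ≥ 21 mm ⇒ Susceptible
Cefazolin (29 mm) ≤ 29 mm ⇒ resistant
Azithromycin: 8 mm is ≤ 9 mm → Resistant
Gentamicin: 18 mm is ≤ 18 mm ⇒ R

S, R, R, R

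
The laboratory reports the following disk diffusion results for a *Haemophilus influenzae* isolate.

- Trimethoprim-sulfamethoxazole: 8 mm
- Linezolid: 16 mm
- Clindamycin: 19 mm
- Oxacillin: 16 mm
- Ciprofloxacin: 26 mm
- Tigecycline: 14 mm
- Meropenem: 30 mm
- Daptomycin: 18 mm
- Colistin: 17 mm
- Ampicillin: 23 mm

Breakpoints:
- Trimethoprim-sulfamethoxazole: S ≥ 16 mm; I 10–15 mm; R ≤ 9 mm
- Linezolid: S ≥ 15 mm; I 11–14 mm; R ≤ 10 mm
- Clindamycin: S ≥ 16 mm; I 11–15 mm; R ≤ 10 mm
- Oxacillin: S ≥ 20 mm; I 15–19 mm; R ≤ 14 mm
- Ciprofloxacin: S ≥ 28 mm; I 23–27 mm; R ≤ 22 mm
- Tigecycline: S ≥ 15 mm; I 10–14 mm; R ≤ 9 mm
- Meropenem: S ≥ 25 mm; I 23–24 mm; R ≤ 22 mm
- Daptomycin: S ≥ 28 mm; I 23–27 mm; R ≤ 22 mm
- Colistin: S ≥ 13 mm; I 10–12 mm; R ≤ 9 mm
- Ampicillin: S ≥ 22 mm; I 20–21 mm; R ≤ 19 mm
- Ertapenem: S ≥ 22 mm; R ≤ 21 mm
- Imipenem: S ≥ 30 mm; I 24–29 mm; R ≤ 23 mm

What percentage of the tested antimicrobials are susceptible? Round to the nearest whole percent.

Trimethoprim-sulfamethoxazole: 8 mm is ≤ 9 mm — Resistant
Linezolid (16 mm) ≥ 15 mm — Susceptible
Clindamycin: 19 mm is ≥ 16 mm ⇒ susceptible
Oxacillin 16 mm: in 15–19 mm ⇒ intermediate
Ciprofloxacin (26 mm) in 23–27 mm — Intermediate
Tigecycline (14 mm) in 10–14 mm ⇒ I
Meropenem 30 mm: ≥ 25 mm ⇒ Susceptible
Daptomycin 18 mm: ≤ 22 mm → Resistant
Colistin 17 mm: ≥ 13 mm → Susceptible
Ampicillin: 23 mm is ≥ 22 mm → Susceptible
Susceptible: 5/10

50%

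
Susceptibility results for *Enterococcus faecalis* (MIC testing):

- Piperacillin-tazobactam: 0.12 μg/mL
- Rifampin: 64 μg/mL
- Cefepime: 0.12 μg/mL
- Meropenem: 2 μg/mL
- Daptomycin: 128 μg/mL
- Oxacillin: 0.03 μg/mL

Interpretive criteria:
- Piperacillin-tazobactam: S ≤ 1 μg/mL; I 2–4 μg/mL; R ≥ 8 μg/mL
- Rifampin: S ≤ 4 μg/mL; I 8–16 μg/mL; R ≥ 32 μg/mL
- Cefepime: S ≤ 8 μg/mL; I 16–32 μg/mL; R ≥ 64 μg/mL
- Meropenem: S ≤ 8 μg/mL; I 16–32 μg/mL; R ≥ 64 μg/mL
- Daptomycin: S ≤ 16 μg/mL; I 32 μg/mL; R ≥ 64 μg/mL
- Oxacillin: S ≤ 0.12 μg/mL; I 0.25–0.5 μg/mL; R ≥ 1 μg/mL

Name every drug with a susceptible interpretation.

Piperacillin-tazobactam 0.12 μg/mL: ≤ 1 μg/mL — S
Rifampin 64 μg/mL: ≥ 32 μg/mL ⇒ Resistant
Cefepime (0.12 μg/mL) ≤ 8 μg/mL → Susceptible
Meropenem: 2 μg/mL is ≤ 8 μg/mL ⇒ Susceptible
Daptomycin: 128 μg/mL is ≥ 64 μg/mL — R
Oxacillin 0.03 μg/mL: ≤ 0.12 μg/mL — Susceptible

piperacillin-tazobactam, cefepime, meropenem, oxacillin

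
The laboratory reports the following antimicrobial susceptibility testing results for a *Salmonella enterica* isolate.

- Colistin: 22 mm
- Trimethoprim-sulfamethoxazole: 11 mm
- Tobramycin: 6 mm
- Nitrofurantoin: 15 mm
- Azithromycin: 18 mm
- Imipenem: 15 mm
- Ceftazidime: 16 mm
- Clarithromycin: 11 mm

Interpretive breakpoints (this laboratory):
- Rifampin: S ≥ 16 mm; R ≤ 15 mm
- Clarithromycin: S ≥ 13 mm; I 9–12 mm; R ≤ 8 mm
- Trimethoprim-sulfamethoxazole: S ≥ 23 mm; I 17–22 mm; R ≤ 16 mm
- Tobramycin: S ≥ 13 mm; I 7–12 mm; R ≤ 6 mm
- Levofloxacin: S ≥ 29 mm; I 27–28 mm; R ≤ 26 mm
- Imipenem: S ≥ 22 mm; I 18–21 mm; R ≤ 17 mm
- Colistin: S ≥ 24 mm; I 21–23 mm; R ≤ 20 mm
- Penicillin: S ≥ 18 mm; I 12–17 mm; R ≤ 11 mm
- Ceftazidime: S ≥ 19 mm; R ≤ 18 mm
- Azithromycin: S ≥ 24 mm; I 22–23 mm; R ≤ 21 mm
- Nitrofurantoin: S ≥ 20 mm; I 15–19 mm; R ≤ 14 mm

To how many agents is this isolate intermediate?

3

Colistin (22 mm) in 21–23 mm ⇒ I
Trimethoprim-sulfamethoxazole: 11 mm is ≤ 16 mm → resistant
Tobramycin: 6 mm is ≤ 6 mm ⇒ Resistant
Nitrofurantoin: 15 mm is in 15–19 mm → I
Azithromycin (18 mm) ≤ 21 mm → resistant
Imipenem (15 mm) ≤ 17 mm → resistant
Ceftazidime: 16 mm is ≤ 18 mm — resistant
Clarithromycin (11 mm) in 9–12 mm ⇒ intermediate
Intermediate: 3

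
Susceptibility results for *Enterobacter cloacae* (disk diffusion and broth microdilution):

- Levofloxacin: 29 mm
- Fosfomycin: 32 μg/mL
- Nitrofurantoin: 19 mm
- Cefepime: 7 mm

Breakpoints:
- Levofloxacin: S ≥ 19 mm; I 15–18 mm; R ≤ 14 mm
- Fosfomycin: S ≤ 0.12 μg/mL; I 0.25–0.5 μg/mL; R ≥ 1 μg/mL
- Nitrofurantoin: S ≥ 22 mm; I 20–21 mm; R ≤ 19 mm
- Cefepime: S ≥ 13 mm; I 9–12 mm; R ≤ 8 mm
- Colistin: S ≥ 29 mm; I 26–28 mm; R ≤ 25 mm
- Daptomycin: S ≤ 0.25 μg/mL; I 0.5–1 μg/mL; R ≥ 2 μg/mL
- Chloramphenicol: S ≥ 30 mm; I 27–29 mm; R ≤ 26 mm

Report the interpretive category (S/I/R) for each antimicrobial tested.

Levofloxacin: 29 mm is ≥ 19 mm ⇒ susceptible
Fosfomycin: 32 μg/mL is ≥ 1 μg/mL — Resistant
Nitrofurantoin: 19 mm is ≤ 19 mm ⇒ R
Cefepime: 7 mm is ≤ 8 mm — Resistant

S, R, R, R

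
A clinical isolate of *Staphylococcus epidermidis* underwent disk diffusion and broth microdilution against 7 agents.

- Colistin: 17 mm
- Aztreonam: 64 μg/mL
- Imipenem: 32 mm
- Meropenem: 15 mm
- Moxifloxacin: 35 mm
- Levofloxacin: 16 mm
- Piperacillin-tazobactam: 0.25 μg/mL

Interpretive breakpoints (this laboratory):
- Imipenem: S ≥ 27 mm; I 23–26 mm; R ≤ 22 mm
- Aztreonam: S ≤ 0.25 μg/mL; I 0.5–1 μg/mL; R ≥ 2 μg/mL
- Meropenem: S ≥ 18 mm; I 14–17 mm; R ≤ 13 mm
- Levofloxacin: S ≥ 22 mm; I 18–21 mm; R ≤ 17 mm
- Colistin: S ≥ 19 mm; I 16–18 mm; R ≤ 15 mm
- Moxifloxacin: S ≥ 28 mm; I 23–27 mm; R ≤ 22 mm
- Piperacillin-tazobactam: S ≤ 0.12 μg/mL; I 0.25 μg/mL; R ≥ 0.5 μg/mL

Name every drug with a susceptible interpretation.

Colistin 17 mm: in 16–18 mm ⇒ Intermediate
Aztreonam: 64 μg/mL is ≥ 2 μg/mL ⇒ Resistant
Imipenem: 32 mm is ≥ 27 mm → susceptible
Meropenem (15 mm) in 14–17 mm — Intermediate
Moxifloxacin (35 mm) ≥ 28 mm — Susceptible
Levofloxacin (16 mm) ≤ 17 mm — Resistant
Piperacillin-tazobactam (0.25 μg/mL) = 0.25 μg/mL — Intermediate

imipenem, moxifloxacin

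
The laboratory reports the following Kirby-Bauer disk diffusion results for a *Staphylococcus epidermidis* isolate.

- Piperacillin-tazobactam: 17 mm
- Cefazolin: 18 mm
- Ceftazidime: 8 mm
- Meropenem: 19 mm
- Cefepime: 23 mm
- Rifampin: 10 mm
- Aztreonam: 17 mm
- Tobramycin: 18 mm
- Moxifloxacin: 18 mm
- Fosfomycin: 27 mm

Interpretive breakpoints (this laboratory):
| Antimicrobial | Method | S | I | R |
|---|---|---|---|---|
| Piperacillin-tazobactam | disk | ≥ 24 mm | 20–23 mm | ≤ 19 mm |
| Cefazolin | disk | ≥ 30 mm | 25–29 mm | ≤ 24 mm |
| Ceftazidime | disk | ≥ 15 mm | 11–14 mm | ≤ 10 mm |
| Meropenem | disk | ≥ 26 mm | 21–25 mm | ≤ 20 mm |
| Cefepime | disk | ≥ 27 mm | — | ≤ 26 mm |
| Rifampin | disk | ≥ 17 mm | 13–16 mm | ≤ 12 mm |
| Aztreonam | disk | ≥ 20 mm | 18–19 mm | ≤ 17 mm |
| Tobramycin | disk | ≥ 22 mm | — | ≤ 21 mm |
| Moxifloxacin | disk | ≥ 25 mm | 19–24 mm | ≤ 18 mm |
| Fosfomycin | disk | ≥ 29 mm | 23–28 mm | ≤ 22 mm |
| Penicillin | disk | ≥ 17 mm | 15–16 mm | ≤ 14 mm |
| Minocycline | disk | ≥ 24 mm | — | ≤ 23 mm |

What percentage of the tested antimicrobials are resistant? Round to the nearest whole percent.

90%

Piperacillin-tazobactam: 17 mm is ≤ 19 mm ⇒ R
Cefazolin (18 mm) ≤ 24 mm → Resistant
Ceftazidime (8 mm) ≤ 10 mm → Resistant
Meropenem 19 mm: ≤ 20 mm → Resistant
Cefepime 23 mm: ≤ 26 mm → resistant
Rifampin (10 mm) ≤ 12 mm — R
Aztreonam: 17 mm is ≤ 17 mm → R
Tobramycin: 18 mm is ≤ 21 mm ⇒ Resistant
Moxifloxacin (18 mm) ≤ 18 mm → resistant
Fosfomycin: 27 mm is in 23–28 mm — intermediate
Resistant: 9/10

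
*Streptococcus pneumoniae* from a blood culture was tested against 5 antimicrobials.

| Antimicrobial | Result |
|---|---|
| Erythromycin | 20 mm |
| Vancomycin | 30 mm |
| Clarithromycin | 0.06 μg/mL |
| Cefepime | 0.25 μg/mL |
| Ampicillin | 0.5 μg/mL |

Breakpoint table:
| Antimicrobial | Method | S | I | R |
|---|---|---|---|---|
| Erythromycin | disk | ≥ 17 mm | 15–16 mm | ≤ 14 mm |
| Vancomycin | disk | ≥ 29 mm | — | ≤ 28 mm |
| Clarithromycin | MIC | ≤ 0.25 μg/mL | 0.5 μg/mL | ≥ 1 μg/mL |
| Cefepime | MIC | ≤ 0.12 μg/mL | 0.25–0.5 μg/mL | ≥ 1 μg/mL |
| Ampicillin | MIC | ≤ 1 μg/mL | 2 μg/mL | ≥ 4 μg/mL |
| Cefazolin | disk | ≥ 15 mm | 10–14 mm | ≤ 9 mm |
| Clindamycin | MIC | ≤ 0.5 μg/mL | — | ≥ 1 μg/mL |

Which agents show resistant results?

Erythromycin: 20 mm is ≥ 17 mm ⇒ susceptible
Vancomycin 30 mm: ≥ 29 mm — S
Clarithromycin 0.06 μg/mL: ≤ 0.25 μg/mL ⇒ susceptible
Cefepime 0.25 μg/mL: in 0.25–0.5 μg/mL — Intermediate
Ampicillin (0.5 μg/mL) ≤ 1 μg/mL — susceptible

none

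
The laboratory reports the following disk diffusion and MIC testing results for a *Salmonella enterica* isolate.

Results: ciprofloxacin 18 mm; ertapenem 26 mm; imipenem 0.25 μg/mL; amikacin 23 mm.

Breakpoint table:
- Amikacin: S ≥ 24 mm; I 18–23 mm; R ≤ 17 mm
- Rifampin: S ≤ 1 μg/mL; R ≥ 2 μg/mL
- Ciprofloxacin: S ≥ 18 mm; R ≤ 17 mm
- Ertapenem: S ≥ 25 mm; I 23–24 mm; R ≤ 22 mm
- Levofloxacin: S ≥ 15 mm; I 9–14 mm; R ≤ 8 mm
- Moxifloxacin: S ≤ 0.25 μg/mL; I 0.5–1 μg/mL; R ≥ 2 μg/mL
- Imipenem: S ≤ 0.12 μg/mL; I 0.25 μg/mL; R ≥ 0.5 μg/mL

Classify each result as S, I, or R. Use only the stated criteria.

Ciprofloxacin (18 mm) ≥ 18 mm → S
Ertapenem 26 mm: ≥ 25 mm — susceptible
Imipenem 0.25 μg/mL: = 0.25 μg/mL ⇒ I
Amikacin 23 mm: in 18–23 mm → I

S, S, I, I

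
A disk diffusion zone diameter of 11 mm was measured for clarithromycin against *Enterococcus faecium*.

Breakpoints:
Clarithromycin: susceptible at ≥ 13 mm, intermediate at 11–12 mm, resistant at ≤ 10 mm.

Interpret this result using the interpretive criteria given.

I

Clarithromycin 11 mm: in 11–12 mm ⇒ intermediate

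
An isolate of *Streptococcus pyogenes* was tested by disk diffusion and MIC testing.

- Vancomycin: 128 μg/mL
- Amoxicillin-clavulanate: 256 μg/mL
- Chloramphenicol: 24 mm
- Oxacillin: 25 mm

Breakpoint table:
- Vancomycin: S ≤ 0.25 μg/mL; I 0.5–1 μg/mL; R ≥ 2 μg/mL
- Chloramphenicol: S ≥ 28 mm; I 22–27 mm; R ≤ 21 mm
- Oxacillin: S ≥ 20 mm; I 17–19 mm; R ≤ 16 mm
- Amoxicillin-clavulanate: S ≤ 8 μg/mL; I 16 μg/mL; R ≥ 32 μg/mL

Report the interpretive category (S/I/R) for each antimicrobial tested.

R, R, I, S

Vancomycin (128 μg/mL) ≥ 2 μg/mL → resistant
Amoxicillin-clavulanate: 256 μg/mL is ≥ 32 μg/mL → Resistant
Chloramphenicol 24 mm: in 22–27 mm — intermediate
Oxacillin (25 mm) ≥ 20 mm → Susceptible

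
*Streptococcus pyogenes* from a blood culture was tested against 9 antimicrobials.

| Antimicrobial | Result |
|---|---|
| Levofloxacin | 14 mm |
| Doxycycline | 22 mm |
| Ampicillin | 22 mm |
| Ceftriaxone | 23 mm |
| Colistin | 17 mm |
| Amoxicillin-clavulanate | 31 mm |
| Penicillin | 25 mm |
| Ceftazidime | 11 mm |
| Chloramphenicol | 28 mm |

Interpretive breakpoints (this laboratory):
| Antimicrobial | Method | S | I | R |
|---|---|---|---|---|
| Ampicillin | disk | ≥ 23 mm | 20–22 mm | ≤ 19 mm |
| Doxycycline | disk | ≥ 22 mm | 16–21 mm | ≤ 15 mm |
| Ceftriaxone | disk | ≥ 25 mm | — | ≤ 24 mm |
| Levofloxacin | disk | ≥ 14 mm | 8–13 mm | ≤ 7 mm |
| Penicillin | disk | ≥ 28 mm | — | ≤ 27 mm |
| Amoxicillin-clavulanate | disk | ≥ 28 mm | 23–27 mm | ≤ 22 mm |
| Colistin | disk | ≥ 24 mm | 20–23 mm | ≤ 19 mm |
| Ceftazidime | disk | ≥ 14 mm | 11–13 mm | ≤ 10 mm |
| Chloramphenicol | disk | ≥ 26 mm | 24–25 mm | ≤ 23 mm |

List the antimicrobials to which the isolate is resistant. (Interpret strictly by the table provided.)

ceftriaxone, colistin, penicillin

Levofloxacin: 14 mm is ≥ 14 mm → Susceptible
Doxycycline: 22 mm is ≥ 22 mm → Susceptible
Ampicillin: 22 mm is in 20–22 mm → intermediate
Ceftriaxone: 23 mm is ≤ 24 mm — resistant
Colistin: 17 mm is ≤ 19 mm ⇒ R
Amoxicillin-clavulanate (31 mm) ≥ 28 mm ⇒ S
Penicillin: 25 mm is ≤ 27 mm — Resistant
Ceftazidime (11 mm) in 11–13 mm — I
Chloramphenicol (28 mm) ≥ 26 mm — Susceptible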